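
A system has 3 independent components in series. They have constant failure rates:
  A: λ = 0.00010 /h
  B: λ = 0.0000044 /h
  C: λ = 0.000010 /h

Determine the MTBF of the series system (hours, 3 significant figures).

8740

Series of exponential components: λ_sys = Σ λ_i
λ_sys = 0.00010 + 0.0000044 + 0.000010 = 1.1440e-04 /h
MTBF = 1 / λ_sys = 8740 h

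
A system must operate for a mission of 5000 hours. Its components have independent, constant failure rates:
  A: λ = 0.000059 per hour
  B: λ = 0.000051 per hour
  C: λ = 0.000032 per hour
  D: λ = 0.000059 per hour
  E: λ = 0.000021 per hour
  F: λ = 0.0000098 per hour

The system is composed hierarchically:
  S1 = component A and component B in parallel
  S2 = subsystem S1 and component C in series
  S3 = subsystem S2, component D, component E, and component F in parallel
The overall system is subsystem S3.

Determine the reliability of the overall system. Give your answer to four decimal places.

0.9998

R(A) = exp(−0.000059 × 5000) = 0.744532
R(B) = exp(−0.000051 × 5000) = 0.774916
R(C) = exp(−0.000032 × 5000) = 0.852144
R(D) = exp(−0.000059 × 5000) = 0.744532
R(E) = exp(−0.000021 × 5000) = 0.900325
R(F) = exp(−0.0000098 × 5000) = 0.952181
Parallel (A and B): 1 − (1 − 0.744532)(1 − 0.774916) = 0.942498
Series ([0.942498] and C): 0.942498 × 0.852144 = 0.803144
Parallel ([0.803144], D, E, and F): 1 − (1 − 0.803144)(1 − 0.744532)(1 − 0.900325)(1 − 0.952181) = 0.9998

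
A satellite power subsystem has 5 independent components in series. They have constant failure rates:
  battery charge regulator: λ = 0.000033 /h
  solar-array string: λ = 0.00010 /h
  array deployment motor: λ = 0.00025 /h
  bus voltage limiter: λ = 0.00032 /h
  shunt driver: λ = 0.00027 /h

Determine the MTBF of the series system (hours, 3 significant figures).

Series of exponential components: λ_sys = Σ λ_i
λ_sys = 0.000033 + 0.00010 + 0.00025 + 0.00032 + 0.00027 = 9.7300e-04 /h
MTBF = 1 / λ_sys = 1030 h

1030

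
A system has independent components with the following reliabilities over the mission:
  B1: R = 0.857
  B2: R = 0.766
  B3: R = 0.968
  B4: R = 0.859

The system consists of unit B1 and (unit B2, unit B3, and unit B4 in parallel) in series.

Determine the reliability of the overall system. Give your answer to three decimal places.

Parallel (B2, B3, and B4): 1 − (1 − 0.76600)(1 − 0.96800)(1 − 0.85900) = 0.99894
Series (B1 and [0.99894]): 0.85700 × 0.99894 = 0.856

0.856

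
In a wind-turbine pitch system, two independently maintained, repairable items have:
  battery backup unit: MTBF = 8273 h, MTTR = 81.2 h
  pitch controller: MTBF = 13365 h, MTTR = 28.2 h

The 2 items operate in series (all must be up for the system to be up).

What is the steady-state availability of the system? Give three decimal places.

A(battery backup unit) = MTBF/(MTBF+MTTR) = 8273/(8273+81.2) = 0.990280
A(pitch controller) = MTBF/(MTBF+MTTR) = 13365/(13365+28.2) = 0.997894
Series availability: 0.990280 × 0.997894 = 0.988

0.988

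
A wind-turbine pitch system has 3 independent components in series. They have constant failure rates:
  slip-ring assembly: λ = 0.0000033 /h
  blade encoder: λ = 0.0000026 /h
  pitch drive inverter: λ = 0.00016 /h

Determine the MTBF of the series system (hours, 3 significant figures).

Series of exponential components: λ_sys = Σ λ_i
λ_sys = 0.0000033 + 0.0000026 + 0.00016 = 1.6590e-04 /h
MTBF = 1 / λ_sys = 6030 h

6030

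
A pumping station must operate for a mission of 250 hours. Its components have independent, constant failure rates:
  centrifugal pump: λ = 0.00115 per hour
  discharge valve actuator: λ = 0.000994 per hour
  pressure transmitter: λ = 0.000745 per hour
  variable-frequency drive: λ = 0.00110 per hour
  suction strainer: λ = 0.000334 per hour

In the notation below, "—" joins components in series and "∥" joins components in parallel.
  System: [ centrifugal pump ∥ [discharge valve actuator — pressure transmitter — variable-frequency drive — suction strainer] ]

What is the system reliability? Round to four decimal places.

R(centrifugal pump) = exp(−0.00115 × 250) = 0.750137
R(discharge valve actuator) = exp(−0.000994 × 250) = 0.779970
R(pressure transmitter) = exp(−0.000745 × 250) = 0.830066
R(variable-frequency drive) = exp(−0.00110 × 250) = 0.759572
R(suction strainer) = exp(−0.000334 × 250) = 0.919891
Series (discharge valve actuator, pressure transmitter, variable-frequency drive, and suction strainer): 0.779970 × 0.830066 × 0.759572 × 0.919891 = 0.452372
Parallel (centrifugal pump and [0.452372]): 1 − (1 − 0.750137)(1 − 0.452372) = 0.8632

0.8632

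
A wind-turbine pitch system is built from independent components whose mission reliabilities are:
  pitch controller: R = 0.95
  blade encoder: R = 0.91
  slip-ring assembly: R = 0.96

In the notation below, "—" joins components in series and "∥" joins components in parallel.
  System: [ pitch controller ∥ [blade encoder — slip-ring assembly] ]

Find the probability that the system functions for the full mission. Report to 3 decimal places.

Series (blade encoder and slip-ring assembly): 0.91000 × 0.96000 = 0.87360
Parallel (pitch controller and [0.87360]): 1 − (1 − 0.95000)(1 − 0.87360) = 0.994

0.994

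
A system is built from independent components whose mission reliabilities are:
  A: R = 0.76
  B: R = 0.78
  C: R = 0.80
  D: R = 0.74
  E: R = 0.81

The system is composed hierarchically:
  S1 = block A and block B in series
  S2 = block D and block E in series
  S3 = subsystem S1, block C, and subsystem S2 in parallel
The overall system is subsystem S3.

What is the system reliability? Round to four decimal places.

Series (A and B): 0.760000 × 0.780000 = 0.592800
Series (D and E): 0.740000 × 0.810000 = 0.599400
Parallel ([0.592800], C, and [0.599400]): 1 − (1 − 0.592800)(1 − 0.800000)(1 − 0.599400) = 0.9674

0.9674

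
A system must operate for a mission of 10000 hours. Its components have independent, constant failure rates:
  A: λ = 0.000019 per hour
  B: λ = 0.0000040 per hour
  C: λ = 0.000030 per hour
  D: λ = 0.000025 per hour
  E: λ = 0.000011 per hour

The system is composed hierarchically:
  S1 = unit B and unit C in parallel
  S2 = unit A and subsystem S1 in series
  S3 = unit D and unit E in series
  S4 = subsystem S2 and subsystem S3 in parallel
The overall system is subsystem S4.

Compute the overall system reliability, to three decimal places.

0.945

R(A) = exp(−0.000019 × 10000) = 0.82696
R(B) = exp(−0.0000040 × 10000) = 0.96079
R(C) = exp(−0.000030 × 10000) = 0.74082
R(D) = exp(−0.000025 × 10000) = 0.77880
R(E) = exp(−0.000011 × 10000) = 0.89583
Parallel (B and C): 1 − (1 − 0.96079)(1 − 0.74082) = 0.98984
Series (A and [0.98984]): 0.82696 × 0.98984 = 0.81856
Series (D and E): 0.77880 × 0.89583 = 0.69767
Parallel ([0.81856] and [0.69767]): 1 − (1 − 0.81856)(1 − 0.69767) = 0.945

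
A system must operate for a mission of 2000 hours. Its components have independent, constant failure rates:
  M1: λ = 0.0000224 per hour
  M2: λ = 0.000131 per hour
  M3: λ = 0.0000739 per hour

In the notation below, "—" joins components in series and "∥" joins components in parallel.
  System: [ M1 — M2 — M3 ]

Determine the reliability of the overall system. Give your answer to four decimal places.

R(M1) = exp(−0.0000224 × 2000) = 0.956189
R(M2) = exp(−0.000131 × 2000) = 0.769511
R(M3) = exp(−0.0000739 × 2000) = 0.862604
Series (M1, M2, and M3): 0.956189 × 0.769511 × 0.862604 = 0.6347

0.6347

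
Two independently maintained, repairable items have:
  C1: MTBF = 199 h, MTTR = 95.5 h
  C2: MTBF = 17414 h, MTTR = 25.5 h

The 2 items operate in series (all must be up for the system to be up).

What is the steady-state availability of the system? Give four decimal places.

A(C1) = MTBF/(MTBF+MTTR) = 199/(199+95.5) = 0.675722
A(C2) = MTBF/(MTBF+MTTR) = 17414/(17414+25.5) = 0.998538
Series availability: 0.675722 × 0.998538 = 0.6747

0.6747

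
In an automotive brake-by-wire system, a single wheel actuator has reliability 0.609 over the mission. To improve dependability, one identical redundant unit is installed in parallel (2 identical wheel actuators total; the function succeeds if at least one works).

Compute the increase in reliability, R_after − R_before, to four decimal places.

0.2381

R_before = 0.609
R_after = 1 − (1 − 0.609)^2 = 0.8471
ΔR = 0.8471 − 0.609 = 0.2381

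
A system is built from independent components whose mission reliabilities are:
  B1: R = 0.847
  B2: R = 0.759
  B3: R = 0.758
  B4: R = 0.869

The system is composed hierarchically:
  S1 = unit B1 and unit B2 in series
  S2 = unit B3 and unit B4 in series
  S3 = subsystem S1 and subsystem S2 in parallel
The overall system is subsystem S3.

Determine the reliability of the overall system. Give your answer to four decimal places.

0.8781

Series (B1 and B2): 0.847000 × 0.759000 = 0.642873
Series (B3 and B4): 0.758000 × 0.869000 = 0.658702
Parallel ([0.642873] and [0.658702]): 1 − (1 − 0.642873)(1 − 0.658702) = 0.8781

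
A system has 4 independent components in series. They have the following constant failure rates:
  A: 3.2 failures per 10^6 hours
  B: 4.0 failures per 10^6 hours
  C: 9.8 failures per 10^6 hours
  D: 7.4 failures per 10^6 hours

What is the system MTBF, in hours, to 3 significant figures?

Series of exponential components: λ_sys = Σ λ_i
λ_sys = 0.0000032 + 0.0000040 + 0.0000098 + 0.0000074 = 2.4400e-05 /h
MTBF = 1 / λ_sys = 41000 h

41000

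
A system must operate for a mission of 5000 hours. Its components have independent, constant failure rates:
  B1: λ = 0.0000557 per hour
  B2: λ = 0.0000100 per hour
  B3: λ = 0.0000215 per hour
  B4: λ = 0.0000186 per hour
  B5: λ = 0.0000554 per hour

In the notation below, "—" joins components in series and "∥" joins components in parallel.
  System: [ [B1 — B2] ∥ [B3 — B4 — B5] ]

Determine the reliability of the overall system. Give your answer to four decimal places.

R(B1) = exp(−0.0000557 × 5000) = 0.756918
R(B2) = exp(−0.0000100 × 5000) = 0.951229
R(B3) = exp(−0.0000215 × 5000) = 0.898077
R(B4) = exp(−0.0000186 × 5000) = 0.911194
R(B5) = exp(−0.0000554 × 5000) = 0.758054
Series (B1 and B2): 0.756918 × 0.951229 = 0.720002
Series (B3, B4, and B5): 0.898077 × 0.911194 × 0.758054 = 0.620333
Parallel ([0.720002] and [0.620333]): 1 − (1 − 0.720002)(1 − 0.620333) = 0.8937

0.8937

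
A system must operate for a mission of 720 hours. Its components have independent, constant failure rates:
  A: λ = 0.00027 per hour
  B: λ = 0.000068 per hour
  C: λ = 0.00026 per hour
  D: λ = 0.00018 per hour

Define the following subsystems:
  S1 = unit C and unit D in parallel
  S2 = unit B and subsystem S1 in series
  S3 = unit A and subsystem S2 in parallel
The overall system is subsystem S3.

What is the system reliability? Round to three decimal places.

0.988

R(A) = exp(−0.00027 × 720) = 0.82333
R(B) = exp(−0.000068 × 720) = 0.95222
R(C) = exp(−0.00026 × 720) = 0.82928
R(D) = exp(−0.00018 × 720) = 0.87845
Parallel (C and D): 1 − (1 − 0.82928)(1 − 0.87845) = 0.97925
Series (B and [0.97925]): 0.95222 × 0.97925 = 0.93246
Parallel (A and [0.93246]): 1 − (1 − 0.82333)(1 − 0.93246) = 0.988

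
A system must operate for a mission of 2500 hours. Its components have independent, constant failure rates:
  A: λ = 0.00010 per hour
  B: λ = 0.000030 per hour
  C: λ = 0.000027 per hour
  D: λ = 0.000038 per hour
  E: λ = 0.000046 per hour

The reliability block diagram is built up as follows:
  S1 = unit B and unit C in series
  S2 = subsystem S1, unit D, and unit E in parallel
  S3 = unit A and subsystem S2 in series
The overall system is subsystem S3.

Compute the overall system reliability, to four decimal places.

0.7778

R(A) = exp(−0.00010 × 2500) = 0.778801
R(B) = exp(−0.000030 × 2500) = 0.927743
R(C) = exp(−0.000027 × 2500) = 0.934728
R(D) = exp(−0.000038 × 2500) = 0.909373
R(E) = exp(−0.000046 × 2500) = 0.891366
Series (B and C): 0.927743 × 0.934728 = 0.867187
Parallel ([0.867187], D, and E): 1 − (1 − 0.867187)(1 − 0.909373)(1 − 0.891366) = 0.998692
Series (A and [0.998692]): 0.778801 × 0.998692 = 0.7778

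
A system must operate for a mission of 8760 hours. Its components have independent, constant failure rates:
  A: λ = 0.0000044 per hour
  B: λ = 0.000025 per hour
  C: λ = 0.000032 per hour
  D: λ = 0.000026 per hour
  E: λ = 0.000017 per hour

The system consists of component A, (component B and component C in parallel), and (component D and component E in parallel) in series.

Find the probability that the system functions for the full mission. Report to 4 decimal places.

0.8901

R(A) = exp(−0.0000044 × 8760) = 0.962189
R(B) = exp(−0.000025 × 8760) = 0.803322
R(C) = exp(−0.000032 × 8760) = 0.755542
R(D) = exp(−0.000026 × 8760) = 0.796315
R(E) = exp(−0.000017 × 8760) = 0.861638
Parallel (B and C): 1 − (1 − 0.803322)(1 − 0.755542) = 0.951920
Parallel (D and E): 1 − (1 − 0.796315)(1 − 0.861638) = 0.971818
Series (A, [0.951920], and [0.971818]): 0.962189 × 0.951920 × 0.971818 = 0.8901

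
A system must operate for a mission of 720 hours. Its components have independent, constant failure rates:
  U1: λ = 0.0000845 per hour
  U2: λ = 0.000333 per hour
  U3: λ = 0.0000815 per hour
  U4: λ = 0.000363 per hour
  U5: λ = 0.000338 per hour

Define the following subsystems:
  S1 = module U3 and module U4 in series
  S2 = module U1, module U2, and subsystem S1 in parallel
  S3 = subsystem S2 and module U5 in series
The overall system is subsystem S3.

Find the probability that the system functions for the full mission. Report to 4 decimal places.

R(U1) = exp(−0.0000845 × 720) = 0.940974
R(U2) = exp(−0.000333 × 720) = 0.786817
R(U3) = exp(−0.0000815 × 720) = 0.943008
R(U4) = exp(−0.000363 × 720) = 0.770004
R(U5) = exp(−0.000338 × 720) = 0.783989
Series (U3 and U4): 0.943008 × 0.770004 = 0.726120
Parallel (U1, U2, and [0.726120]): 1 − (1 − 0.940974)(1 − 0.786817)(1 − 0.726120) = 0.996554
Series ([0.996554] and U5): 0.996554 × 0.783989 = 0.7813

0.7813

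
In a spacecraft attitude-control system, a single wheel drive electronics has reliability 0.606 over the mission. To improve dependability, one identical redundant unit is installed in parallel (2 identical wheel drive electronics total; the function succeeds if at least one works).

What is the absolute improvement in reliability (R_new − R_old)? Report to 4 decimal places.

0.2388

R_before = 0.606
R_after = 1 − (1 − 0.606)^2 = 0.8448
ΔR = 0.8448 − 0.606 = 0.2388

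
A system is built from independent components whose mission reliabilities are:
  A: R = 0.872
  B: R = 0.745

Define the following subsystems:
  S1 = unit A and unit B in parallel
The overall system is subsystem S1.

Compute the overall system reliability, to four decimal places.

0.9674

Parallel (A and B): 1 − (1 − 0.872000)(1 − 0.745000) = 0.9674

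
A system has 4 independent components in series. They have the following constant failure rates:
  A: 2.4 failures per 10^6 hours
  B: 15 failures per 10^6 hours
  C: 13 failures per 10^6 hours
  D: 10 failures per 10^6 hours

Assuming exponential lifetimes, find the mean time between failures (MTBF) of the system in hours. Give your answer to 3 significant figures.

Series of exponential components: λ_sys = Σ λ_i
λ_sys = 0.0000024 + 0.000015 + 0.000013 + 0.000010 = 4.0400e-05 /h
MTBF = 1 / λ_sys = 24800 h

24800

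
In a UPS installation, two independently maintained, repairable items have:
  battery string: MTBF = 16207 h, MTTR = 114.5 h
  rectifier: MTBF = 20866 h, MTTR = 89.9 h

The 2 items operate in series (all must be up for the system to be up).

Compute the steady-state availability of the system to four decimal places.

0.9887

A(battery string) = MTBF/(MTBF+MTTR) = 16207/(16207+114.5) = 0.992985
A(rectifier) = MTBF/(MTBF+MTTR) = 20866/(20866+89.9) = 0.995710
Series availability: 0.992985 × 0.995710 = 0.9887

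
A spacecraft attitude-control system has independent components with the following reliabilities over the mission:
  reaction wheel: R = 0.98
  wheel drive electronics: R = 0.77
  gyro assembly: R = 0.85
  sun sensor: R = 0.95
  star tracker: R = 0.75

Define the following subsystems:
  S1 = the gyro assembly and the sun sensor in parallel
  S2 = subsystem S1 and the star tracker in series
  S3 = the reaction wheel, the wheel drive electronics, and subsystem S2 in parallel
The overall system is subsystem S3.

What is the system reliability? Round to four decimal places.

0.9988

Parallel (gyro assembly and sun sensor): 1 − (1 − 0.850000)(1 − 0.950000) = 0.992500
Series ([0.992500] and star tracker): 0.992500 × 0.750000 = 0.744375
Parallel (reaction wheel, wheel drive electronics, and [0.744375]): 1 − (1 − 0.980000)(1 − 0.770000)(1 − 0.744375) = 0.9988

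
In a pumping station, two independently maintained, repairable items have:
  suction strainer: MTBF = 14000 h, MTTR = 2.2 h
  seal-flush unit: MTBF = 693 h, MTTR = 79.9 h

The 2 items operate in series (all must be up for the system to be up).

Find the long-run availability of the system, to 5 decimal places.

A(suction strainer) = MTBF/(MTBF+MTTR) = 14000/(14000+2.2) = 0.999843
A(seal-flush unit) = MTBF/(MTBF+MTTR) = 693/(693+79.9) = 0.896623
Series availability: 0.999843 × 0.896623 = 0.89648

0.89648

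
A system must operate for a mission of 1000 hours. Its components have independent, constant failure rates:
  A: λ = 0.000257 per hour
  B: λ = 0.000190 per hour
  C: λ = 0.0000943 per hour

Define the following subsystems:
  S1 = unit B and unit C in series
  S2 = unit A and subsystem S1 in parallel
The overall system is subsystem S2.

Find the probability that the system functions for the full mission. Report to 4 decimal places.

0.9439

R(A) = exp(−0.000257 × 1000) = 0.773368
R(B) = exp(−0.000190 × 1000) = 0.826959
R(C) = exp(−0.0000943 × 1000) = 0.910010
Series (B and C): 0.826959 × 0.910010 = 0.752541
Parallel (A and [0.752541]): 1 − (1 − 0.773368)(1 − 0.752541) = 0.9439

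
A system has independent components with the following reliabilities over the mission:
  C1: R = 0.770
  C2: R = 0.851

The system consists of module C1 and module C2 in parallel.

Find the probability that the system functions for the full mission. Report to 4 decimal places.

Parallel (C1 and C2): 1 − (1 − 0.770000)(1 − 0.851000) = 0.9657

0.9657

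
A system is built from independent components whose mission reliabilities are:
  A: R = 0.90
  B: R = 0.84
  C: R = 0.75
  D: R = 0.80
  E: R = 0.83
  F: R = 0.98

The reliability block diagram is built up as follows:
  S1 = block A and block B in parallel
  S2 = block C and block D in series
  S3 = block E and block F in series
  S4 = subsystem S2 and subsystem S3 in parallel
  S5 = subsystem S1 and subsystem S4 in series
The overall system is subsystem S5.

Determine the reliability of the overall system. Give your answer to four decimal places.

0.9106

Parallel (A and B): 1 − (1 − 0.900000)(1 − 0.840000) = 0.984000
Series (C and D): 0.750000 × 0.800000 = 0.600000
Series (E and F): 0.830000 × 0.980000 = 0.813400
Parallel ([0.600000] and [0.813400]): 1 − (1 − 0.600000)(1 − 0.813400) = 0.925360
Series ([0.984000] and [0.925360]): 0.984000 × 0.925360 = 0.9106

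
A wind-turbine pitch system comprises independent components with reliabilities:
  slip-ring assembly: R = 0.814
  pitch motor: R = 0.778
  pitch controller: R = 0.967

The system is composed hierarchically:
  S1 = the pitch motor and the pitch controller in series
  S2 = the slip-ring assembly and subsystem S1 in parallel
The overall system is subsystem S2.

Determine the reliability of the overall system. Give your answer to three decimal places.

Series (pitch motor and pitch controller): 0.77800 × 0.96700 = 0.75233
Parallel (slip-ring assembly and [0.75233]): 1 − (1 − 0.81400)(1 − 0.75233) = 0.954

0.954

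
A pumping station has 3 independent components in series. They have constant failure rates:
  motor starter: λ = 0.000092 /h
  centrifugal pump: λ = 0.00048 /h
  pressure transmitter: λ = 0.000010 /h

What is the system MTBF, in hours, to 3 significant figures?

1720

Series of exponential components: λ_sys = Σ λ_i
λ_sys = 0.000092 + 0.00048 + 0.000010 = 5.8200e-04 /h
MTBF = 1 / λ_sys = 1720 h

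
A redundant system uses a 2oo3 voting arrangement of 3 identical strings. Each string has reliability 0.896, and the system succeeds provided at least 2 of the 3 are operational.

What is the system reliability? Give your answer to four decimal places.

0.9698

R = Σ_{i=2}^{3} C(3,i) p^i (1−p)^{3−i} with p = 0.896
C(3,2)·0.896^2·0.104^1 = 0.250479
C(3,3)·0.896^3·0.104^0 = 0.719323
Sum = 0.9698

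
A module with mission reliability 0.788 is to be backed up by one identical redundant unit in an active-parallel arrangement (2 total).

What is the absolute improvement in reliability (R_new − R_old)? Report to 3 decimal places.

R_before = 0.788
R_after = 1 − (1 − 0.788)^2 = 0.955
ΔR = 0.955 − 0.788 = 0.167

0.167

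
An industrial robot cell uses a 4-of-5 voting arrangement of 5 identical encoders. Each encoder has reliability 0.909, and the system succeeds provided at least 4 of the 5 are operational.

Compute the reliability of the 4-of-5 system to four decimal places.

R = Σ_{i=4}^{5} C(5,i) p^i (1−p)^{5−i} with p = 0.909
C(5,4)·0.909^4·0.091^1 = 0.310647
C(5,5)·0.909^5·0.091^0 = 0.620611
Sum = 0.9313

0.9313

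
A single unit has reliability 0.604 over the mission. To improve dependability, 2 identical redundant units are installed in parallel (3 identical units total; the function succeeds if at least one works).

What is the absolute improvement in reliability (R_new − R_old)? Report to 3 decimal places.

R_before = 0.604
R_after = 1 − (1 − 0.604)^3 = 0.938
ΔR = 0.938 − 0.604 = 0.334

0.334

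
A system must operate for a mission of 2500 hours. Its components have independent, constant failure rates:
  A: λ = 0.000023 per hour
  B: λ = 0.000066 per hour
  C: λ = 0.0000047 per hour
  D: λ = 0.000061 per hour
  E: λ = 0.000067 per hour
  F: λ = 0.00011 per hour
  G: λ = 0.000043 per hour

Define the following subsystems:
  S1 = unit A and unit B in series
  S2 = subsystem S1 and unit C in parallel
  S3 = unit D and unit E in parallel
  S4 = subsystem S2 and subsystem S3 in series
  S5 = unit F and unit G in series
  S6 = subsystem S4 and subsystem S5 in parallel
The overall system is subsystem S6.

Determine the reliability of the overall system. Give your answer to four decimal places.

0.9923

R(A) = exp(−0.000023 × 2500) = 0.944122
R(B) = exp(−0.000066 × 2500) = 0.847894
R(C) = exp(−0.0000047 × 2500) = 0.988319
R(D) = exp(−0.000061 × 2500) = 0.858559
R(E) = exp(−0.000067 × 2500) = 0.845777
R(F) = exp(−0.00011 × 2500) = 0.759572
R(G) = exp(−0.000043 × 2500) = 0.898077
Series (A and B): 0.944122 × 0.847894 = 0.800515
Parallel ([0.800515] and C): 1 − (1 − 0.800515)(1 − 0.988319) = 0.997670
Parallel (D and E): 1 − (1 − 0.858559)(1 − 0.845777) = 0.978187
Series ([0.997670] and [0.978187]): 0.997670 × 0.978187 = 0.975908
Series (F and G): 0.759572 × 0.898077 = 0.682154
Parallel ([0.975908] and [0.682154]): 1 − (1 − 0.975908)(1 − 0.682154) = 0.9923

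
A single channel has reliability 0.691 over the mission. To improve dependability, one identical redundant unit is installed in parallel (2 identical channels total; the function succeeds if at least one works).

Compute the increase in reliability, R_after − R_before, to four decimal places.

0.2135

R_before = 0.691
R_after = 1 − (1 − 0.691)^2 = 0.9045
ΔR = 0.9045 − 0.691 = 0.2135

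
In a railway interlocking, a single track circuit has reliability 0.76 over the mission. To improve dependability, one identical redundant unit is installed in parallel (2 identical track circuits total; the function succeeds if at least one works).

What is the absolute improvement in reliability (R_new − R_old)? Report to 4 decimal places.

R_before = 0.76
R_after = 1 − (1 − 0.76)^2 = 0.9424
ΔR = 0.9424 − 0.76 = 0.1824

0.1824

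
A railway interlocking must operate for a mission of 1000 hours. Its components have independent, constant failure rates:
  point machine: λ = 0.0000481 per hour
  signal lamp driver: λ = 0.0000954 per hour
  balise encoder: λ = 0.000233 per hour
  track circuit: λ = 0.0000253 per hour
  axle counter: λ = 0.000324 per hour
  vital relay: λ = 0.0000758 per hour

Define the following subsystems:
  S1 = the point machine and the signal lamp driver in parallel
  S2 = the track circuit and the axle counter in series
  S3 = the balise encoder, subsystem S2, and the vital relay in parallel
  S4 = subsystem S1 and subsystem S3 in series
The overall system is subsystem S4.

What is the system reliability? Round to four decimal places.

0.9913

R(point machine) = exp(−0.0000481 × 1000) = 0.953038
R(signal lamp driver) = exp(−0.0000954 × 1000) = 0.909009
R(balise encoder) = exp(−0.000233 × 1000) = 0.792154
R(track circuit) = exp(−0.0000253 × 1000) = 0.975017
R(axle counter) = exp(−0.000324 × 1000) = 0.723250
R(vital relay) = exp(−0.0000758 × 1000) = 0.927002
Parallel (point machine and signal lamp driver): 1 − (1 − 0.953038)(1 − 0.909009) = 0.995727
Series (track circuit and axle counter): 0.975017 × 0.723250 = 0.705181
Parallel (balise encoder, [0.705181], and vital relay): 1 − (1 − 0.792154)(1 − 0.705181)(1 − 0.927002) = 0.995527
Series ([0.995727] and [0.995527]): 0.995727 × 0.995527 = 0.9913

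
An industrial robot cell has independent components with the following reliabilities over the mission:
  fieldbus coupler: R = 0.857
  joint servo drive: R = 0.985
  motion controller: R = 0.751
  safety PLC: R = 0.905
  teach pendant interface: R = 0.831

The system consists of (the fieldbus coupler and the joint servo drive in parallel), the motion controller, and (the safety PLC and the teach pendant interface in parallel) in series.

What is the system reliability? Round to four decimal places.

Parallel (fieldbus coupler and joint servo drive): 1 − (1 − 0.857000)(1 − 0.985000) = 0.997855
Parallel (safety PLC and teach pendant interface): 1 − (1 − 0.905000)(1 − 0.831000) = 0.983945
Series ([0.997855], motion controller, and [0.983945]): 0.997855 × 0.751000 × 0.983945 = 0.7374

0.7374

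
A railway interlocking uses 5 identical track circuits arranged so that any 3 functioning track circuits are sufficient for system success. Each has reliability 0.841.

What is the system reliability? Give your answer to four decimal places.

R = Σ_{i=3}^{5} C(5,i) p^i (1−p)^{5−i} with p = 0.841
C(5,3)·0.841^3·0.159^2 = 0.150377
C(5,4)·0.841^4·0.159^1 = 0.397696
C(5,5)·0.841^5·0.159^0 = 0.420707
Sum = 0.9688

0.9688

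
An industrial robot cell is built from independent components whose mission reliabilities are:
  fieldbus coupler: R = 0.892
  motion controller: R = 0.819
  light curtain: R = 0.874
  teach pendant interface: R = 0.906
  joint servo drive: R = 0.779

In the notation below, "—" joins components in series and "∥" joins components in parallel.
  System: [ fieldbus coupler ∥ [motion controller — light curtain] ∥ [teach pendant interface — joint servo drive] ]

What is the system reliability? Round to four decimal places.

Series (motion controller and light curtain): 0.819000 × 0.874000 = 0.715806
Series (teach pendant interface and joint servo drive): 0.906000 × 0.779000 = 0.705774
Parallel (fieldbus coupler, [0.715806], and [0.705774]): 1 − (1 − 0.892000)(1 − 0.715806)(1 − 0.705774) = 0.9910

0.9910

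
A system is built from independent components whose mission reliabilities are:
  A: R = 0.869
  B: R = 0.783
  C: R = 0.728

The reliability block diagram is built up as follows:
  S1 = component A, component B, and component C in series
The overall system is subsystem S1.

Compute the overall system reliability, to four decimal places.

0.4954

Series (A, B, and C): 0.869000 × 0.783000 × 0.728000 = 0.4954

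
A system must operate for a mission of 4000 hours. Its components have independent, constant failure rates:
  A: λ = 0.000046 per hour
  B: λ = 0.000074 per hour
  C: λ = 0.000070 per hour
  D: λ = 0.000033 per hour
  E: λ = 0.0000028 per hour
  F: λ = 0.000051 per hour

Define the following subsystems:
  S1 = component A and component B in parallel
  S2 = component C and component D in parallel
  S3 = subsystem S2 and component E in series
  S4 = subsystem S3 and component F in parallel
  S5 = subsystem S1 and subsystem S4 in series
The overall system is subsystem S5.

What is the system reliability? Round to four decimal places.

R(A) = exp(−0.000046 × 4000) = 0.831936
R(B) = exp(−0.000074 × 4000) = 0.743787
R(C) = exp(−0.000070 × 4000) = 0.755784
R(D) = exp(−0.000033 × 4000) = 0.876341
R(E) = exp(−0.0000028 × 4000) = 0.988862
R(F) = exp(−0.000051 × 4000) = 0.815462
Parallel (A and B): 1 − (1 − 0.831936)(1 − 0.743787) = 0.956940
Parallel (C and D): 1 − (1 − 0.755784)(1 − 0.876341) = 0.969800
Series ([0.969800] and E): 0.969800 × 0.988862 = 0.958998
Parallel ([0.958998] and F): 1 − (1 − 0.958998)(1 − 0.815462) = 0.992434
Series ([0.956940] and [0.992434]): 0.956940 × 0.992434 = 0.9497

0.9497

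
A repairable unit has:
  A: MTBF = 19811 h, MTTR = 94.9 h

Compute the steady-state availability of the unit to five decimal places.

0.99523

A(A) = MTBF/(MTBF+MTTR) = 19811/(19811+94.9) = 0.99523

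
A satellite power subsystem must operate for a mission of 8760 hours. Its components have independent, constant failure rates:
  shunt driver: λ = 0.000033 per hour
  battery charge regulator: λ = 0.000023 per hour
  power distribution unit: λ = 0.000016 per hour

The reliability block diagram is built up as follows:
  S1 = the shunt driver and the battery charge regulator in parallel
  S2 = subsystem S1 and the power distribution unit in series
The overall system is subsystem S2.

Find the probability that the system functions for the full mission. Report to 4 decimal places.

R(shunt driver) = exp(−0.000033 × 8760) = 0.748952
R(battery charge regulator) = exp(−0.000023 × 8760) = 0.817520
R(power distribution unit) = exp(−0.000016 × 8760) = 0.869219
Parallel (shunt driver and battery charge regulator): 1 − (1 − 0.748952)(1 − 0.817520) = 0.954189
Series ([0.954189] and power distribution unit): 0.954189 × 0.869219 = 0.8294

0.8294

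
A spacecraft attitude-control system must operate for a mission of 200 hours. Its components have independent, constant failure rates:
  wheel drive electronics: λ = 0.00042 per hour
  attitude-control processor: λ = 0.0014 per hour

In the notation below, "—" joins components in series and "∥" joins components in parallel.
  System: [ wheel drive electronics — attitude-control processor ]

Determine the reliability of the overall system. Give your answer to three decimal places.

0.695

R(wheel drive electronics) = exp(−0.00042 × 200) = 0.91943
R(attitude-control processor) = exp(−0.0014 × 200) = 0.75578
Series (wheel drive electronics and attitude-control processor): 0.91943 × 0.75578 = 0.695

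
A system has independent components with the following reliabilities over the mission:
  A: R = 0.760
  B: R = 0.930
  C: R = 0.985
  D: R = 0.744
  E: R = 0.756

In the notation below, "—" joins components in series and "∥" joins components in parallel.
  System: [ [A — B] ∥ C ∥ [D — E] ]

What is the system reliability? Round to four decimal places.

0.9981

Series (A and B): 0.760000 × 0.930000 = 0.706800
Series (D and E): 0.744000 × 0.756000 = 0.562464
Parallel ([0.706800], C, and [0.562464]): 1 − (1 − 0.706800)(1 − 0.985000)(1 − 0.562464) = 0.9981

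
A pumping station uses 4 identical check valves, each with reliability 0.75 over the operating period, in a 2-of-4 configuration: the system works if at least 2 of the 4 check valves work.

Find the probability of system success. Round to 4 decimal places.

0.9492

R = Σ_{i=2}^{4} C(4,i) p^i (1−p)^{4−i} with p = 0.75
C(4,2)·0.75^2·0.25^2 = 0.210938
C(4,3)·0.75^3·0.25^1 = 0.421875
C(4,4)·0.75^4·0.25^0 = 0.316406
Sum = 0.9492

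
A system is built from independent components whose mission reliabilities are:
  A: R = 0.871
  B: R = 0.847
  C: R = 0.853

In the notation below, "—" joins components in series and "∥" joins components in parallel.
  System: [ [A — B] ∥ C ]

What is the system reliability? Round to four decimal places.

0.9614

Series (A and B): 0.871000 × 0.847000 = 0.737737
Parallel ([0.737737] and C): 1 − (1 − 0.737737)(1 − 0.853000) = 0.9614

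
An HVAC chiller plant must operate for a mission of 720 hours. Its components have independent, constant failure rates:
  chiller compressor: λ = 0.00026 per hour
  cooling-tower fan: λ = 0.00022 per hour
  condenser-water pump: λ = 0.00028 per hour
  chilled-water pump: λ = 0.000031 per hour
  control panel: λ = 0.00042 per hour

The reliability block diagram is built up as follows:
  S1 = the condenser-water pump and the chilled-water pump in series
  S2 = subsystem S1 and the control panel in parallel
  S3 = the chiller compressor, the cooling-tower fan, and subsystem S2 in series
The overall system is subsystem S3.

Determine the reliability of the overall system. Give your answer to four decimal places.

R(chiller compressor) = exp(−0.00026 × 720) = 0.829278
R(cooling-tower fan) = exp(−0.00022 × 720) = 0.853508
R(condenser-water pump) = exp(−0.00028 × 720) = 0.817422
R(chilled-water pump) = exp(−0.000031 × 720) = 0.977927
R(control panel) = exp(−0.00042 × 720) = 0.739042
Series (condenser-water pump and chilled-water pump): 0.817422 × 0.977927 = 0.799379
Parallel ([0.799379] and control panel): 1 − (1 − 0.799379)(1 − 0.739042) = 0.947646
Series (chiller compressor, cooling-tower fan, and [0.947646]): 0.829278 × 0.853508 × 0.947646 = 0.6707

0.6707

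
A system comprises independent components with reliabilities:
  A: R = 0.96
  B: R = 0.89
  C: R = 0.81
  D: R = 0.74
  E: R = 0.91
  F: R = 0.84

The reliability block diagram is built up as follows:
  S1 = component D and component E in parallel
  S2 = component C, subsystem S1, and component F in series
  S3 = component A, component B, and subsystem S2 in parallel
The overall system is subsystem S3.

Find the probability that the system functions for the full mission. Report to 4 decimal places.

0.9985

Parallel (D and E): 1 − (1 − 0.740000)(1 − 0.910000) = 0.976600
Series (C, [0.976600], and F): 0.810000 × 0.976600 × 0.840000 = 0.664479
Parallel (A, B, and [0.664479]): 1 − (1 − 0.960000)(1 − 0.890000)(1 − 0.664479) = 0.9985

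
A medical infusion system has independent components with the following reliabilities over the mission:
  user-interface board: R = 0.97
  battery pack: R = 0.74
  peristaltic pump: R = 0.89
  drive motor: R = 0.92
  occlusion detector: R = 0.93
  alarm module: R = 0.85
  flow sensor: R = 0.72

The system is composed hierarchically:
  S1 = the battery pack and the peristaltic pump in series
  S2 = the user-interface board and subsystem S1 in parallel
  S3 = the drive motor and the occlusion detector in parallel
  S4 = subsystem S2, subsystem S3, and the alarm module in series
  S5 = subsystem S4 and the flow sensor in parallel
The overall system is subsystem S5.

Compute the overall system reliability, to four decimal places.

0.9542

Series (battery pack and peristaltic pump): 0.740000 × 0.890000 = 0.658600
Parallel (user-interface board and [0.658600]): 1 − (1 − 0.970000)(1 − 0.658600) = 0.989758
Parallel (drive motor and occlusion detector): 1 − (1 − 0.920000)(1 − 0.930000) = 0.994400
Series ([0.989758], [0.994400], and alarm module): 0.989758 × 0.994400 × 0.850000 = 0.836583
Parallel ([0.836583] and flow sensor): 1 − (1 − 0.836583)(1 − 0.720000) = 0.9542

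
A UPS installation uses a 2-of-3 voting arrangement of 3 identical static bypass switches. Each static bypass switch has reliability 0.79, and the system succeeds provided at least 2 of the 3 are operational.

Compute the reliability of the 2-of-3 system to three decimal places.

0.886

R = Σ_{i=2}^{3} C(3,i) p^i (1−p)^{3−i} with p = 0.79
C(3,2)·0.79^2·0.21^1 = 0.39318
C(3,3)·0.79^3·0.21^0 = 0.49304
Sum = 0.886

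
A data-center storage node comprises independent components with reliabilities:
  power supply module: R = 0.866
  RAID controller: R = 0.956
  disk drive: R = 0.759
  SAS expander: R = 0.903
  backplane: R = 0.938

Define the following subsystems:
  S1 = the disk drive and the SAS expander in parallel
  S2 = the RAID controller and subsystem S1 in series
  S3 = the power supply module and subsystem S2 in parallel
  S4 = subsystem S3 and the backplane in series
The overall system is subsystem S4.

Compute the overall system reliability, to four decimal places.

Parallel (disk drive and SAS expander): 1 − (1 − 0.759000)(1 − 0.903000) = 0.976623
Series (RAID controller and [0.976623]): 0.956000 × 0.976623 = 0.933652
Parallel (power supply module and [0.933652]): 1 − (1 − 0.866000)(1 − 0.933652) = 0.991109
Series ([0.991109] and backplane): 0.991109 × 0.938000 = 0.9297

0.9297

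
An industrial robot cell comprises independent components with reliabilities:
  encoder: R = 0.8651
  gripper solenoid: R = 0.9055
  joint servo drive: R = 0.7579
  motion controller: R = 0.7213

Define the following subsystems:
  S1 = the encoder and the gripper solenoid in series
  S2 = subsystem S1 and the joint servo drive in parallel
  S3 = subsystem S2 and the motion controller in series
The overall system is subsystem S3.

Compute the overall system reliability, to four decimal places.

0.6835

Series (encoder and gripper solenoid): 0.865100 × 0.905500 = 0.783348
Parallel ([0.783348] and joint servo drive): 1 − (1 − 0.783348)(1 − 0.757900) = 0.947549
Series ([0.947549] and motion controller): 0.947549 × 0.721300 = 0.6835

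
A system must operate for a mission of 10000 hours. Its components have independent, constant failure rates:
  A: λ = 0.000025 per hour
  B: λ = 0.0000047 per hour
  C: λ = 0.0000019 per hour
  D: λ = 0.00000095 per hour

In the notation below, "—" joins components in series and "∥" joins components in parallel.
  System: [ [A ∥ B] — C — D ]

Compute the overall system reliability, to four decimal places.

R(A) = exp(−0.000025 × 10000) = 0.778801
R(B) = exp(−0.0000047 × 10000) = 0.954087
R(C) = exp(−0.0000019 × 10000) = 0.981179
R(D) = exp(−0.00000095 × 10000) = 0.990545
Parallel (A and B): 1 − (1 − 0.778801)(1 − 0.954087) = 0.989844
Series ([0.989844], C, and D): 0.989844 × 0.981179 × 0.990545 = 0.9620

0.9620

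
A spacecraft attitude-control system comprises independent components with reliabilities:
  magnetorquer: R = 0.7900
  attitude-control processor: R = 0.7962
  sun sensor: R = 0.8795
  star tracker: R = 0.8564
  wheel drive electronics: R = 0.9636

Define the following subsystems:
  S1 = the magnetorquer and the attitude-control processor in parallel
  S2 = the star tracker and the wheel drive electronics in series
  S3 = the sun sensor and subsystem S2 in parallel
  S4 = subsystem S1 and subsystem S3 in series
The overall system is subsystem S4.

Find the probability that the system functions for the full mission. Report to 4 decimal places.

0.9370

Parallel (magnetorquer and attitude-control processor): 1 − (1 − 0.790000)(1 − 0.796200) = 0.957202
Series (star tracker and wheel drive electronics): 0.856400 × 0.963600 = 0.825227
Parallel (sun sensor and [0.825227]): 1 − (1 − 0.879500)(1 − 0.825227) = 0.978940
Series ([0.957202] and [0.978940]): 0.957202 × 0.978940 = 0.9370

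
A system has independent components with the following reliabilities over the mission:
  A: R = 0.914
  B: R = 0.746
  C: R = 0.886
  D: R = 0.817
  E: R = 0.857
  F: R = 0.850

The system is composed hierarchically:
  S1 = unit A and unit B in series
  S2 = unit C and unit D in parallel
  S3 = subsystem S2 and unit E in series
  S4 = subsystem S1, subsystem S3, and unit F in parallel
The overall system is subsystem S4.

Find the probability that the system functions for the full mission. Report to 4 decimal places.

Series (A and B): 0.914000 × 0.746000 = 0.681844
Parallel (C and D): 1 − (1 − 0.886000)(1 − 0.817000) = 0.979138
Series ([0.979138] and E): 0.979138 × 0.857000 = 0.839121
Parallel ([0.681844], [0.839121], and F): 1 − (1 − 0.681844)(1 − 0.839121)(1 − 0.850000) = 0.9923

0.9923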